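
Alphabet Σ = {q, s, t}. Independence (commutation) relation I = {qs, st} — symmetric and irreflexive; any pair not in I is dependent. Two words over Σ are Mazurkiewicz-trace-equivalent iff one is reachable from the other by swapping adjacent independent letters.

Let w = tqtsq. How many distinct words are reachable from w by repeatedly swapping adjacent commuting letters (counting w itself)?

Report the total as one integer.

5

piece 0:t — minimal
piece 1:q rests on {0:t}
piece 2:t rests on {1:q}
piece 3:s — minimal
piece 4:q rests on {2:t}
minimal pieces: {0:t, 3:s}
ways to finish when only these pieces remain (= sum over removing one remaining piece with nothing left below it):
  1 left: {3}→1  {4}→1
  2 left: {2,4}→1  {3,4}→2
  3 left: {1,2,4}→1  {2,3,4}→3
  placing 0:t first → 4 extensions
  placing 3:s first → 1 extensions
total linear extensions = 5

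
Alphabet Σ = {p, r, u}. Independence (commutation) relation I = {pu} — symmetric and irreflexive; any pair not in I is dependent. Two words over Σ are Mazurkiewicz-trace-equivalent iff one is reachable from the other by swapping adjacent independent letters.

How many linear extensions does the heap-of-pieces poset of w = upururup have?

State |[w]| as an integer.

6

drop 0:u onto floor
drop 1:p onto floor
drop 2:u onto {0:u}
drop 3:r onto {1:p, 2:u}
drop 4:u onto {3:r}
drop 5:r onto {4:u}
drop 6:u onto {5:r}
drop 7:p onto {5:r}
ground layer = {0:u, 1:p}
drop-orders for the pieces not yet dropped (sum over which currently-grounded one goes next):
  1 to go: {6} 1  {7} 1
  2 to go: {6,7} 2
  3 to go: {5,6,7} 2
  4 to go: {4,5,6,7} 2
  5 to go: {3,4,5,6,7} 2
  6 to go: {1,3,4,5,6,7} 2  {2,3,4,5,6,7} 2
  if 0:u drops first: 4 orders
  if 1:p drops first: 2 orders
heap linearizations: 6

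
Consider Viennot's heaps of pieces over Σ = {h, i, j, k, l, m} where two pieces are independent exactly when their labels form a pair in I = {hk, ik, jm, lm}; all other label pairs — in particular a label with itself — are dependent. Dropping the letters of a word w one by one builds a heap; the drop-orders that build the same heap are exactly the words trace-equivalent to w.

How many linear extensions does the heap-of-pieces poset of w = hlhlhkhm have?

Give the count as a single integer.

3

piece 0:h — minimal
piece 1:l rests on {0:h}
piece 2:h rests on {1:l}
piece 3:l rests on {2:h}
piece 4:h rests on {3:l}
piece 5:k rests on {3:l}
piece 6:h rests on {4:h}
piece 7:m rests on {5:k, 6:h}
minimal pieces: {0:h}
ways to finish when only these pieces remain (= sum over removing one remaining piece with nothing left below it):
  1 left: {7}→1
  2 left: {5,7}→1  {6,7}→1
  3 left: {4,6,7}→1  {5,6,7}→2
  4 left: {4,5,6,7}→3
  5 left: {3,4,5,6,7}→3
  6 left: {2,3,4,5,6,7}→3
  placing 0:h first → 3 extensions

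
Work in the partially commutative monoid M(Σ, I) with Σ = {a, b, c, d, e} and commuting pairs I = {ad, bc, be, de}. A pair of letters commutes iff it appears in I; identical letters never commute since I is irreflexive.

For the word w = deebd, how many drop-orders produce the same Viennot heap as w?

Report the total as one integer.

10

#0=d has no predecessor
#1=e has no predecessor
#2=e depends on [1:e]
#3=b depends on [0:d]
#4=d depends on [3:b]
sources: [0:d, 1:e]
N(rest) = Σ N(rest − s) over sources s of rest; N(one piece) = 1:
  size 1 → [2]=1  [4]=1
  size 2 → [1,2]=1  [2,4]=2  [3,4]=1
  size 3 → [0,3,4]=1  [1,2,4]=3  [2,3,4]=3
  first=0(d) contributes 6
  first=1(e) contributes 4
|[w]| = 10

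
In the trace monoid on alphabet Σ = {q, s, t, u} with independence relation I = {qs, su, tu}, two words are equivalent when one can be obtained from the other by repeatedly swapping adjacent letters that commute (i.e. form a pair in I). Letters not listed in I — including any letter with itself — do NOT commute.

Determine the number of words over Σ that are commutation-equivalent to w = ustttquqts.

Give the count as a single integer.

5

#0=u has no predecessor
#1=s has no predecessor
#2=t depends on [1:s]
#3=t depends on [2:t]
#4=t depends on [3:t]
#5=q depends on [0:u, 4:t]
#6=u depends on [5:q]
#7=q depends on [6:u]
#8=t depends on [7:q]
#9=s depends on [8:t]
sources: [0:u, 1:s]
N(rest) = Σ N(rest − s) over sources s of rest; N(one piece) = 1:
  size 1 → [9]=1
  size 2 → [8,9]=1
  size 3 → [7,8,9]=1
  size 4 → [6,7,8,9]=1
  size 5 → [5,6,7,8,9]=1
  size 6 → [0,5,6,7,8,9]=1  [4,5,6,7,8,9]=1
  size 7 → [0,4,5,6,7,8,9]=2  [3,4,5,6,7,8,9]=1
  size 8 → [0,3,4,5,6,7,8,9]=3  [2,3,4,5,6,7,8,9]=1
  first=0(u) contributes 1
  first=1(s) contributes 4
|[w]| = 5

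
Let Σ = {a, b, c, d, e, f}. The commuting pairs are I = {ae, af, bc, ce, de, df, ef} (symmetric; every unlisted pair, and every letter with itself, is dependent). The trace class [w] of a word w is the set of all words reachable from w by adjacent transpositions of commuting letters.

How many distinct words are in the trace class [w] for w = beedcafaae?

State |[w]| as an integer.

#0=b has no predecessor
#1=e depends on [0:b]
#2=e depends on [1:e]
#3=d depends on [0:b]
#4=c depends on [3:d]
#5=a depends on [4:c]
#6=f depends on [4:c]
#7=a depends on [5:a]
#8=a depends on [7:a]
#9=e depends on [2:e]
sources: [0:b]
N(rest) = Σ N(rest − s) over sources s of rest; N(one piece) = 1:
  size 1 → [6]=1  [8]=1  [9]=1
  size 2 → [2,9]=1  [6,8]=2  [6,9]=2  [7,8]=1  [8,9]=2
  size 3 → [1,2,9]=1  [2,6,9]=3  [2,8,9]=3  [5,7,8]=1  [6,7,8]=3  [6,8,9]=6  [7,8,9]=3
  size 4 → [1,2,6,9]=4  [1,2,8,9]=4  [2,6,8,9]=12  [2,7,8,9]=6  [5,6,7,8]=4  [5,7,8,9]=4  [6,7,8,9]=12
  size 5 → [1,2,6,8,9]=20  [1,2,7,8,9]=10  [2,5,7,8,9]=10  [2,6,7,8,9]=30  [4,5,6,7,8]=4  [5,6,7,8,9]=20
  size 6 → [1,2,5,7,8,9]=20  [1,2,6,7,8,9]=60  [2,5,6,7,8,9]=60  [3,4,5,6,7,8]=4  [4,5,6,7,8,9]=24
  size 7 → [1,2,5,6,7,8,9]=140  [2,4,5,6,7,8,9]=84  [3,4,5,6,7,8,9]=28
  size 8 → [1,2,4,5,6,7,8,9]=224  [2,3,4,5,6,7,8,9]=112
  first=0(b) contributes 336

336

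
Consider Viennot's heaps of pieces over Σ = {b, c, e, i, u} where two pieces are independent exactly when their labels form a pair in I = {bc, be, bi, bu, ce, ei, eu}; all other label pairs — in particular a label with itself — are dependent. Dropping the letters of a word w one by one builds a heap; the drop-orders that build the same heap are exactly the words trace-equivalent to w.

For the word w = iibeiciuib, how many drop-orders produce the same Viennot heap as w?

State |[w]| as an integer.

piece 0:i — minimal
piece 1:i rests on {0:i}
piece 2:b — minimal
piece 3:e — minimal
piece 4:i rests on {1:i}
piece 5:c rests on {4:i}
piece 6:i rests on {5:c}
piece 7:u rests on {6:i}
piece 8:i rests on {7:u}
piece 9:b rests on {2:b}
minimal pieces: {0:i, 2:b, 3:e}
ways to finish when only these pieces remain (= sum over removing one remaining piece with nothing left below it):
  1 left: {3}→1  {8}→1  {9}→1
  2 left: {2,9}→1  {3,8}→2  {3,9}→2  {7,8}→1  {8,9}→2
  3 left: {2,3,9}→3  {2,8,9}→3  {3,7,8}→3  {3,8,9}→6  {6,7,8}→1  {7,8,9}→3
  4 left: {2,3,8,9}→12  {2,7,8,9}→6  {3,6,7,8}→4  {3,7,8,9}→12  {5,6,7,8}→1  {6,7,8,9}→4
  5 left: {2,3,7,8,9}→30  {2,6,7,8,9}→10  {3,5,6,7,8}→5  {3,6,7,8,9}→20  {4,5,6,7,8}→1  {5,6,7,8,9}→5
  6 left: {1,4,5,6,7,8}→1  {2,3,6,7,8,9}→60  {2,5,6,7,8,9}→15  {3,4,5,6,7,8}→6  {3,5,6,7,8,9}→30  {4,5,6,7,8,9}→6
  7 left: {0,1,4,5,6,7,8}→1  {1,3,4,5,6,7,8}→7  {1,4,5,6,7,8,9}→7  {2,3,5,6,7,8,9}→105  {2,4,5,6,7,8,9}→21  {3,4,5,6,7,8,9}→42
  8 left: {0,1,3,4,5,6,7,8}→8  {0,1,4,5,6,7,8,9}→8  {1,2,4,5,6,7,8,9}→28  {1,3,4,5,6,7,8,9}→56  {2,3,4,5,6,7,8,9}→168
  placing 0:i first → 252 extensions
  placing 2:b first → 72 extensions
  placing 3:e first → 36 extensions
total linear extensions = 360

360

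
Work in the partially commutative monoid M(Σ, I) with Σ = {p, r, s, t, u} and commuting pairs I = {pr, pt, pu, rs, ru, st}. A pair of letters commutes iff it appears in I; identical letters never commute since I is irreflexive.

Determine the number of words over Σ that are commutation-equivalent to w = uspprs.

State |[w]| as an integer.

6

drop 0:u onto floor
drop 1:s onto {0:u}
drop 2:p onto {1:s}
drop 3:p onto {2:p}
drop 4:r onto floor
drop 5:s onto {3:p}
ground layer = {0:u, 4:r}
drop-orders for the pieces not yet dropped (sum over which currently-grounded one goes next):
  1 to go: {4} 1  {5} 1
  2 to go: {3,5} 1  {4,5} 2
  3 to go: {2,3,5} 1  {3,4,5} 3
  4 to go: {1,2,3,5} 1  {2,3,4,5} 4
  if 0:u drops first: 5 orders
  if 4:r drops first: 1 orders
heap linearizations: 6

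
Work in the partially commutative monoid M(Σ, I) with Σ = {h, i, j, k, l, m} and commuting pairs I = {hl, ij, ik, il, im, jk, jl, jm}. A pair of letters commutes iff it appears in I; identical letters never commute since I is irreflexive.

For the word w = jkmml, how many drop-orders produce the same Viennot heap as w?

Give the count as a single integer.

0(j) covers ∅
1(k) covers ∅
2(m) covers 1:k
3(m) covers 2:m
4(l) covers 3:m
floor of heap: 0:j, 1:k
completions by unplaced set U, small U first (add the entries for U minus each lowest piece of U):
  |U|=1: {0}:1  {4}:1
  |U|=2: {0,4}:2  {3,4}:1
  |U|=3: {0,3,4}:3  {2,3,4}:1
  start at 0(j): 1
  start at 1(k): 4
sum over floor = 5

5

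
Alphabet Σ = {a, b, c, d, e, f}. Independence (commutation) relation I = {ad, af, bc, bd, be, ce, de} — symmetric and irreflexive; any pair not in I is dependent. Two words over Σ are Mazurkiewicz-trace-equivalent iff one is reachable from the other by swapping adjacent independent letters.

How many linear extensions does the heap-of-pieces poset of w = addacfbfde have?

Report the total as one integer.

piece 0:a — minimal
piece 1:d — minimal
piece 2:d rests on {1:d}
piece 3:a rests on {0:a}
piece 4:c rests on {2:d, 3:a}
piece 5:f rests on {4:c}
piece 6:b rests on {5:f}
piece 7:f rests on {6:b}
piece 8:d rests on {7:f}
piece 9:e rests on {7:f}
minimal pieces: {0:a, 1:d}
ways to finish when only these pieces remain (= sum over removing one remaining piece with nothing left below it):
  1 left: {8}→1  {9}→1
  2 left: {8,9}→2
  3 left: {7,8,9}→2
  4 left: {6,7,8,9}→2
  5 left: {5,6,7,8,9}→2
  6 left: {4,5,6,7,8,9}→2
  7 left: {2,4,5,6,7,8,9}→2  {3,4,5,6,7,8,9}→2
  8 left: {0,3,4,5,6,7,8,9}→2  {1,2,4,5,6,7,8,9}→2  {2,3,4,5,6,7,8,9}→4
  placing 0:a first → 6 extensions
  placing 1:d first → 6 extensions
total linear extensions = 12

12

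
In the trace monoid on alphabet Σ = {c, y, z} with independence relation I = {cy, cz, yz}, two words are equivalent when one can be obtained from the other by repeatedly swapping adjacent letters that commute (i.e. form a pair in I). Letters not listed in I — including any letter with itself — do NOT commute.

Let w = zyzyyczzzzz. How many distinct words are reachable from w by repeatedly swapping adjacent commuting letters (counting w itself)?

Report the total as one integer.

0(z) covers ∅
1(y) covers ∅
2(z) covers 0:z
3(y) covers 1:y
4(y) covers 3:y
5(c) covers ∅
6(z) covers 2:z
7(z) covers 6:z
8(z) covers 7:z
9(z) covers 8:z
10(z) covers 9:z
floor of heap: 0:z, 1:y, 5:c
completions by unplaced set U, small U first (add the entries for U minus each lowest piece of U):
  |U|=1: {4}:1  {5}:1  {10}:1
  |U|=2: {3,4}:1  {4,5}:2  {4,10}:2  {5,10}:2  {9,10}:1
  |U|=3: {1,3,4}:1  {3,4,5}:3  {3,4,10}:3  {4,5,10}:6  {4,9,10}:3  {5,9,10}:3  {8,9,10}:1
  |U|=4: {1,3,4,5}:4  {1,3,4,10}:4  {3,4,5,10}:12  {3,4,9,10}:6  {4,5,9,10}:12  {4,8,9,10}:4  {5,8,9,10}:4  {7,8,9,10}:1
  |U|=5: {1,3,4,5,10}:20  {1,3,4,9,10}:10  {3,4,5,9,10}:30  {3,4,8,9,10}:10  {4,5,8,9,10}:20  {4,7,8,9,10}:5  {5,7,8,9,10}:5  {6,7,8,9,10}:1
  |U|=6: {1,3,4,5,9,10}:60  {1,3,4,8,9,10}:20  {2,6,7,8,9,10}:1  {3,4,5,8,9,10}:60  {3,4,7,8,9,10}:15  {4,5,7,8,9,10}:30  {4,6,7,8,9,10}:6  {5,6,7,8,9,10}:6
  |U|=7: {0,2,6,7,8,9,10}:1  {1,3,4,5,8,9,10}:140  {1,3,4,7,8,9,10}:35  {2,4,6,7,8,9,10}:7  {2,5,6,7,8,9,10}:7  {3,4,5,7,8,9,10}:105  {3,4,6,7,8,9,10}:21  {4,5,6,7,8,9,10}:42
  |U|=8: {0,2,4,6,7,8,9,10}:8  {0,2,5,6,7,8,9,10}:8  {1,3,4,5,7,8,9,10}:280  {1,3,4,6,7,8,9,10}:56  {2,3,4,6,7,8,9,10}:28  {2,4,5,6,7,8,9,10}:56  {3,4,5,6,7,8,9,10}:168
  |U|=9: {0,2,3,4,6,7,8,9,10}:36  {0,2,4,5,6,7,8,9,10}:72  {1,2,3,4,6,7,8,9,10}:84  {1,3,4,5,6,7,8,9,10}:504  {2,3,4,5,6,7,8,9,10}:252
  start at 0(z): 840
  start at 1(y): 360
  start at 5(c): 120
sum over floor = 1320

1320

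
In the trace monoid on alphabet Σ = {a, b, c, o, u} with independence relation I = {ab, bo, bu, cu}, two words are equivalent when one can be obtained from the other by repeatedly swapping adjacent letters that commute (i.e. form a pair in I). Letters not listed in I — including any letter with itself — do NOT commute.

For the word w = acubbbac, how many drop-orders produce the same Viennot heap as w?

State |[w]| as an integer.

#0=a has no predecessor
#1=c depends on [0:a]
#2=u depends on [0:a]
#3=b depends on [1:c]
#4=b depends on [3:b]
#5=b depends on [4:b]
#6=a depends on [1:c, 2:u]
#7=c depends on [5:b, 6:a]
sources: [0:a]
N(rest) = Σ N(rest − s) over sources s of rest; N(one piece) = 1:
  size 1 → [7]=1
  size 2 → [5,7]=1  [6,7]=1
  size 3 → [2,6,7]=1  [4,5,7]=1  [5,6,7]=2
  size 4 → [2,5,6,7]=3  [3,4,5,7]=1  [4,5,6,7]=3
  size 5 → [2,4,5,6,7]=6  [3,4,5,6,7]=4
  size 6 → [1,3,4,5,6,7]=4  [2,3,4,5,6,7]=10
  first=0(a) contributes 14

14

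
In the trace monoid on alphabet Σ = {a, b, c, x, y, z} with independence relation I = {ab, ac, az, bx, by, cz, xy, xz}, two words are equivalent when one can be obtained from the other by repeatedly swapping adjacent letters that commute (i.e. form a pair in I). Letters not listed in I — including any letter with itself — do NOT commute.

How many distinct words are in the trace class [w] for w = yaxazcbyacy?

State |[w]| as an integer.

drop 0:y onto floor
drop 1:a onto {0:y}
drop 2:x onto {1:a}
drop 3:a onto {2:x}
drop 4:z onto {0:y}
drop 5:c onto {2:x}
drop 6:b onto {4:z, 5:c}
drop 7:y onto {3:a, 4:z, 5:c}
drop 8:a onto {7:y}
drop 9:c onto {6:b, 7:y}
drop 10:y onto {8:a, 9:c}
ground layer = {0:y}
drop-orders for the pieces not yet dropped (sum over which currently-grounded one goes next):
  1 to go: {10} 1
  2 to go: {8,10} 1  {9,10} 1
  3 to go: {6,9,10} 1  {8,9,10} 2
  4 to go: {6,8,9,10} 3  {7,8,9,10} 2
  5 to go: {3,7,8,9,10} 2  {6,7,8,9,10} 5
  6 to go: {3,6,7,8,9,10} 7  {4,6,7,8,9,10} 5  {5,6,7,8,9,10} 5
  7 to go: {3,4,6,7,8,9,10} 12  {3,5,6,7,8,9,10} 12  {4,5,6,7,8,9,10} 10
  8 to go: {2,3,5,6,7,8,9,10} 12  {3,4,5,6,7,8,9,10} 34
  9 to go: {1,2,3,5,6,7,8,9,10} 12  {2,3,4,5,6,7,8,9,10} 46
  if 0:y drops first: 58 orders

58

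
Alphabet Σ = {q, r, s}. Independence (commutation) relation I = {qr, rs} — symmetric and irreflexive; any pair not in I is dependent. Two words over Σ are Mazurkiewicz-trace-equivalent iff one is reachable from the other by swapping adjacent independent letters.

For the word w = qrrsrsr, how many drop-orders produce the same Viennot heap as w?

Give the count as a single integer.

piece 0:q — minimal
piece 1:r — minimal
piece 2:r rests on {1:r}
piece 3:s rests on {0:q}
piece 4:r rests on {2:r}
piece 5:s rests on {3:s}
piece 6:r rests on {4:r}
minimal pieces: {0:q, 1:r}
ways to finish when only these pieces remain (= sum over removing one remaining piece with nothing left below it):
  1 left: {5}→1  {6}→1
  2 left: {3,5}→1  {4,6}→1  {5,6}→2
  3 left: {0,3,5}→1  {2,4,6}→1  {3,5,6}→3  {4,5,6}→3
  4 left: {0,3,5,6}→4  {1,2,4,6}→1  {2,4,5,6}→4  {3,4,5,6}→6
  5 left: {0,3,4,5,6}→10  {1,2,4,5,6}→5  {2,3,4,5,6}→10
  placing 0:q first → 15 extensions
  placing 1:r first → 20 extensions
total linear extensions = 35

35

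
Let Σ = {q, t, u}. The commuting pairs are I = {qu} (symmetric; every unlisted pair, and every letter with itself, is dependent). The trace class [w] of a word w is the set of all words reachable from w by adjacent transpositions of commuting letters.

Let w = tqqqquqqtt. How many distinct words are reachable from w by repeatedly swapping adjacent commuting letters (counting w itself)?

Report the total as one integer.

7

#0=t has no predecessor
#1=q depends on [0:t]
#2=q depends on [1:q]
#3=q depends on [2:q]
#4=q depends on [3:q]
#5=u depends on [0:t]
#6=q depends on [4:q]
#7=q depends on [6:q]
#8=t depends on [5:u, 7:q]
#9=t depends on [8:t]
sources: [0:t]
N(rest) = Σ N(rest − s) over sources s of rest; N(one piece) = 1:
  size 1 → [9]=1
  size 2 → [8,9]=1
  size 3 → [5,8,9]=1  [7,8,9]=1
  size 4 → [5,7,8,9]=2  [6,7,8,9]=1
  size 5 → [4,6,7,8,9]=1  [5,6,7,8,9]=3
  size 6 → [3,4,6,7,8,9]=1  [4,5,6,7,8,9]=4
  size 7 → [2,3,4,6,7,8,9]=1  [3,4,5,6,7,8,9]=5
  size 8 → [1,2,3,4,6,7,8,9]=1  [2,3,4,5,6,7,8,9]=6
  first=0(t) contributes 7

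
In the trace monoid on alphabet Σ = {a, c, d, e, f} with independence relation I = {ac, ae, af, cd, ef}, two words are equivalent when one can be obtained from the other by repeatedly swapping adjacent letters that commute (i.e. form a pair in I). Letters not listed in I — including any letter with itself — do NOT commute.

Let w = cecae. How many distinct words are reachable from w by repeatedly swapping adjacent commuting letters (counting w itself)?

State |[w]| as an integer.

5

piece 0:c — minimal
piece 1:e rests on {0:c}
piece 2:c rests on {1:e}
piece 3:a — minimal
piece 4:e rests on {2:c}
minimal pieces: {0:c, 3:a}
ways to finish when only these pieces remain (= sum over removing one remaining piece with nothing left below it):
  1 left: {3}→1  {4}→1
  2 left: {2,4}→1  {3,4}→2
  3 left: {1,2,4}→1  {2,3,4}→3
  placing 0:c first → 4 extensions
  placing 3:a first → 1 extensions
total linear extensions = 5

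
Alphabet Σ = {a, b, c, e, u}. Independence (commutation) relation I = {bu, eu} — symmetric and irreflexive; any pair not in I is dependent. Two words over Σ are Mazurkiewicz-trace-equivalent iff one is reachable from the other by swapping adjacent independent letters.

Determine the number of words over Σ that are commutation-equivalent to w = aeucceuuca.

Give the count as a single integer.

6

#0=a has no predecessor
#1=e depends on [0:a]
#2=u depends on [0:a]
#3=c depends on [1:e, 2:u]
#4=c depends on [3:c]
#5=e depends on [4:c]
#6=u depends on [4:c]
#7=u depends on [6:u]
#8=c depends on [5:e, 7:u]
#9=a depends on [8:c]
sources: [0:a]
N(rest) = Σ N(rest − s) over sources s of rest; N(one piece) = 1:
  size 1 → [9]=1
  size 2 → [8,9]=1
  size 3 → [5,8,9]=1  [7,8,9]=1
  size 4 → [5,7,8,9]=2  [6,7,8,9]=1
  size 5 → [5,6,7,8,9]=3
  size 6 → [4,5,6,7,8,9]=3
  size 7 → [3,4,5,6,7,8,9]=3
  size 8 → [1,3,4,5,6,7,8,9]=3  [2,3,4,5,6,7,8,9]=3
  first=0(a) contributes 6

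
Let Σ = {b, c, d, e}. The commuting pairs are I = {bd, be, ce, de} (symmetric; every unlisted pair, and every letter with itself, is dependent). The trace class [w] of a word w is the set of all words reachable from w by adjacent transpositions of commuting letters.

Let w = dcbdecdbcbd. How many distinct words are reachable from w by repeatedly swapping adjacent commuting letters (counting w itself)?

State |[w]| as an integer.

88

piece 0:d — minimal
piece 1:c rests on {0:d}
piece 2:b rests on {1:c}
piece 3:d rests on {1:c}
piece 4:e — minimal
piece 5:c rests on {2:b, 3:d}
piece 6:d rests on {5:c}
piece 7:b rests on {5:c}
piece 8:c rests on {6:d, 7:b}
piece 9:b rests on {8:c}
piece 10:d rests on {8:c}
minimal pieces: {0:d, 4:e}
ways to finish when only these pieces remain (= sum over removing one remaining piece with nothing left below it):
  1 left: {4}→1  {9}→1  {10}→1
  2 left: {4,9}→2  {4,10}→2  {9,10}→2
  3 left: {4,9,10}→6  {8,9,10}→2
  4 left: {4,8,9,10}→8  {6,8,9,10}→2  {7,8,9,10}→2
  5 left: {4,6,8,9,10}→10  {4,7,8,9,10}→10  {6,7,8,9,10}→4
  6 left: {4,6,7,8,9,10}→24  {5,6,7,8,9,10}→4
  7 left: {2,5,6,7,8,9,10}→4  {3,5,6,7,8,9,10}→4  {4,5,6,7,8,9,10}→28
  8 left: {2,3,5,6,7,8,9,10}→8  {2,4,5,6,7,8,9,10}→32  {3,4,5,6,7,8,9,10}→32
  9 left: {1,2,3,5,6,7,8,9,10}→8  {2,3,4,5,6,7,8,9,10}→72
  placing 0:d first → 80 extensions
  placing 4:e first → 8 extensions
total linear extensions = 88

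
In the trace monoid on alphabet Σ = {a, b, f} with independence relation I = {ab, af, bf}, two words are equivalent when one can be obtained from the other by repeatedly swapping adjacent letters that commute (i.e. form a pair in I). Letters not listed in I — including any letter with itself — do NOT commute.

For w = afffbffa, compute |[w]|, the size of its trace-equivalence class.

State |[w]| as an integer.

drop 0:a onto floor
drop 1:f onto floor
drop 2:f onto {1:f}
drop 3:f onto {2:f}
drop 4:b onto floor
drop 5:f onto {3:f}
drop 6:f onto {5:f}
drop 7:a onto {0:a}
ground layer = {0:a, 1:f, 4:b}
drop-orders for the pieces not yet dropped (sum over which currently-grounded one goes next):
  1 to go: {4} 1  {6} 1  {7} 1
  2 to go: {0,7} 1  {4,6} 2  {4,7} 2  {5,6} 1  {6,7} 2
  3 to go: {0,4,7} 3  {0,6,7} 3  {3,5,6} 1  {4,5,6} 3  {4,6,7} 6  {5,6,7} 3
  4 to go: {0,4,6,7} 12  {0,5,6,7} 6  {2,3,5,6} 1  {3,4,5,6} 4  {3,5,6,7} 4  {4,5,6,7} 12
  5 to go: {0,3,5,6,7} 10  {0,4,5,6,7} 30  {1,2,3,5,6} 1  {2,3,4,5,6} 5  {2,3,5,6,7} 5  {3,4,5,6,7} 20
  6 to go: {0,2,3,5,6,7} 15  {0,3,4,5,6,7} 60  {1,2,3,4,5,6} 6  {1,2,3,5,6,7} 6  {2,3,4,5,6,7} 30
  if 0:a drops first: 42 orders
  if 1:f drops first: 105 orders
  if 4:b drops first: 21 orders
heap linearizations: 168

168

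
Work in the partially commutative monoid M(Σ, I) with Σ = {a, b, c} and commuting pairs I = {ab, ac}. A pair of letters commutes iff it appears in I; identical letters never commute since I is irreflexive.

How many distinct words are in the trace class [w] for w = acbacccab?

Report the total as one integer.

84

#0=a has no predecessor
#1=c has no predecessor
#2=b depends on [1:c]
#3=a depends on [0:a]
#4=c depends on [2:b]
#5=c depends on [4:c]
#6=c depends on [5:c]
#7=a depends on [3:a]
#8=b depends on [6:c]
sources: [0:a, 1:c]
N(rest) = Σ N(rest − s) over sources s of rest; N(one piece) = 1:
  size 1 → [7]=1  [8]=1
  size 2 → [3,7]=1  [6,8]=1  [7,8]=2
  size 3 → [0,3,7]=1  [3,7,8]=3  [5,6,8]=1  [6,7,8]=3
  size 4 → [0,3,7,8]=4  [3,6,7,8]=6  [4,5,6,8]=1  [5,6,7,8]=4
  size 5 → [0,3,6,7,8]=10  [2,4,5,6,8]=1  [3,5,6,7,8]=10  [4,5,6,7,8]=5
  size 6 → [0,3,5,6,7,8]=20  [1,2,4,5,6,8]=1  [2,4,5,6,7,8]=6  [3,4,5,6,7,8]=15
  size 7 → [0,3,4,5,6,7,8]=35  [1,2,4,5,6,7,8]=7  [2,3,4,5,6,7,8]=21
  first=0(a) contributes 28
  first=1(c) contributes 56
|[w]| = 84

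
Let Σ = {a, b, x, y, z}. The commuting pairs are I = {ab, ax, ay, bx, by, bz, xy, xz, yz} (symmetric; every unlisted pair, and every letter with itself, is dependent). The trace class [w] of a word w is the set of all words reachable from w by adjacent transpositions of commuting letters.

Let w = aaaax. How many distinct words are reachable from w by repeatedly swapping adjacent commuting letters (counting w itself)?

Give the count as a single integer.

piece 0:a — minimal
piece 1:a rests on {0:a}
piece 2:a rests on {1:a}
piece 3:a rests on {2:a}
piece 4:x — minimal
minimal pieces: {0:a, 4:x}
ways to finish when only these pieces remain (= sum over removing one remaining piece with nothing left below it):
  1 left: {3}→1  {4}→1
  2 left: {2,3}→1  {3,4}→2
  3 left: {1,2,3}→1  {2,3,4}→3
  placing 0:a first → 4 extensions
  placing 4:x first → 1 extensions
total linear extensions = 5

5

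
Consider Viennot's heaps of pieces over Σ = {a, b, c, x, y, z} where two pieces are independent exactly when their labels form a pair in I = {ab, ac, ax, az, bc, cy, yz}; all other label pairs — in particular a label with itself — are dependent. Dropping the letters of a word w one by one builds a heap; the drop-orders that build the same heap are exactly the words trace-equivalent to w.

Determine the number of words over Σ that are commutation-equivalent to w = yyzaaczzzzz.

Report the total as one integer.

330

piece 0:y — minimal
piece 1:y rests on {0:y}
piece 2:z — minimal
piece 3:a rests on {1:y}
piece 4:a rests on {3:a}
piece 5:c rests on {2:z}
piece 6:z rests on {5:c}
piece 7:z rests on {6:z}
piece 8:z rests on {7:z}
piece 9:z rests on {8:z}
piece 10:z rests on {9:z}
minimal pieces: {0:y, 2:z}
ways to finish when only these pieces remain (= sum over removing one remaining piece with nothing left below it):
  1 left: {4}→1  {10}→1
  2 left: {3,4}→1  {4,10}→2  {9,10}→1
  3 left: {1,3,4}→1  {3,4,10}→3  {4,9,10}→3  {8,9,10}→1
  4 left: {0,1,3,4}→1  {1,3,4,10}→4  {3,4,9,10}→6  {4,8,9,10}→4  {7,8,9,10}→1
  5 left: {0,1,3,4,10}→5  {1,3,4,9,10}→10  {3,4,8,9,10}→10  {4,7,8,9,10}→5  {6,7,8,9,10}→1
  6 left: {0,1,3,4,9,10}→15  {1,3,4,8,9,10}→20  {3,4,7,8,9,10}→15  {4,6,7,8,9,10}→6  {5,6,7,8,9,10}→1
  7 left: {0,1,3,4,8,9,10}→35  {1,3,4,7,8,9,10}→35  {2,5,6,7,8,9,10}→1  {3,4,6,7,8,9,10}→21  {4,5,6,7,8,9,10}→7
  8 left: {0,1,3,4,7,8,9,10}→70  {1,3,4,6,7,8,9,10}→56  {2,4,5,6,7,8,9,10}→8  {3,4,5,6,7,8,9,10}→28
  9 left: {0,1,3,4,6,7,8,9,10}→126  {1,3,4,5,6,7,8,9,10}→84  {2,3,4,5,6,7,8,9,10}→36
  placing 0:y first → 120 extensions
  placing 2:z first → 210 extensions
total linear extensions = 330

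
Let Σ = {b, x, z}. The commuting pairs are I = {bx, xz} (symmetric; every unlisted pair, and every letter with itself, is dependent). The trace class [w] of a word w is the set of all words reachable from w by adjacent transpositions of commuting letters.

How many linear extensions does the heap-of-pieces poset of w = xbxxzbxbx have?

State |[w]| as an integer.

126

drop 0:x onto floor
drop 1:b onto floor
drop 2:x onto {0:x}
drop 3:x onto {2:x}
drop 4:z onto {1:b}
drop 5:b onto {4:z}
drop 6:x onto {3:x}
drop 7:b onto {5:b}
drop 8:x onto {6:x}
ground layer = {0:x, 1:b}
drop-orders for the pieces not yet dropped (sum over which currently-grounded one goes next):
  1 to go: {7} 1  {8} 1
  2 to go: {5,7} 1  {6,8} 1  {7,8} 2
  3 to go: {3,6,8} 1  {4,5,7} 1  {5,7,8} 3  {6,7,8} 3
  4 to go: {1,4,5,7} 1  {2,3,6,8} 1  {3,6,7,8} 4  {4,5,7,8} 4  {5,6,7,8} 6
  5 to go: {0,2,3,6,8} 1  {1,4,5,7,8} 5  {2,3,6,7,8} 5  {3,5,6,7,8} 10  {4,5,6,7,8} 10
  6 to go: {0,2,3,6,7,8} 6  {1,4,5,6,7,8} 15  {2,3,5,6,7,8} 15  {3,4,5,6,7,8} 20
  7 to go: {0,2,3,5,6,7,8} 21  {1,3,4,5,6,7,8} 35  {2,3,4,5,6,7,8} 35
  if 0:x drops first: 70 orders
  if 1:b drops first: 56 orders
heap linearizations: 126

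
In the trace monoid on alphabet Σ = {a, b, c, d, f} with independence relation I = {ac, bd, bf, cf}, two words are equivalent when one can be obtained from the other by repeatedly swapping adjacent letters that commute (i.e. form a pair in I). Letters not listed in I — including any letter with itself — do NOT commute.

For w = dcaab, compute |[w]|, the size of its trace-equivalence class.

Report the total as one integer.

3

drop 0:d onto floor
drop 1:c onto {0:d}
drop 2:a onto {0:d}
drop 3:a onto {2:a}
drop 4:b onto {1:c, 3:a}
ground layer = {0:d}
drop-orders for the pieces not yet dropped (sum over which currently-grounded one goes next):
  1 to go: {4} 1
  2 to go: {1,4} 1  {3,4} 1
  3 to go: {1,3,4} 2  {2,3,4} 1
  if 0:d drops first: 3 orders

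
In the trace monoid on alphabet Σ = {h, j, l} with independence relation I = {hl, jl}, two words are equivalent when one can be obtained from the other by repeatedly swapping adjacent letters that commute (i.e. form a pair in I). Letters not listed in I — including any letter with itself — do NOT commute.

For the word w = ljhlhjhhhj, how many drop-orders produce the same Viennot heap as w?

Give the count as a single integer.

45

0(l) covers ∅
1(j) covers ∅
2(h) covers 1:j
3(l) covers 0:l
4(h) covers 2:h
5(j) covers 4:h
6(h) covers 5:j
7(h) covers 6:h
8(h) covers 7:h
9(j) covers 8:h
floor of heap: 0:l, 1:j
completions by unplaced set U, small U first (add the entries for U minus each lowest piece of U):
  |U|=1: {3}:1  {9}:1
  |U|=2: {0,3}:1  {3,9}:2  {8,9}:1
  |U|=3: {0,3,9}:3  {3,8,9}:3  {7,8,9}:1
  |U|=4: {0,3,8,9}:6  {3,7,8,9}:4  {6,7,8,9}:1
  |U|=5: {0,3,7,8,9}:10  {3,6,7,8,9}:5  {5,6,7,8,9}:1
  |U|=6: {0,3,6,7,8,9}:15  {3,5,6,7,8,9}:6  {4,5,6,7,8,9}:1
  |U|=7: {0,3,5,6,7,8,9}:21  {2,4,5,6,7,8,9}:1  {3,4,5,6,7,8,9}:7
  |U|=8: {0,3,4,5,6,7,8,9}:28  {1,2,4,5,6,7,8,9}:1  {2,3,4,5,6,7,8,9}:8
  start at 0(l): 9
  start at 1(j): 36
sum over floor = 45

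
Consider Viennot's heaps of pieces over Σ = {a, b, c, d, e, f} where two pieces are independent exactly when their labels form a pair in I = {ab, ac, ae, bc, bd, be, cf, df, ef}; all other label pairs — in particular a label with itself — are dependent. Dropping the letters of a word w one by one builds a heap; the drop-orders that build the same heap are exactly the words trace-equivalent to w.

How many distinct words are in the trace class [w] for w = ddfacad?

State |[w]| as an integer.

drop 0:d onto floor
drop 1:d onto {0:d}
drop 2:f onto floor
drop 3:a onto {1:d, 2:f}
drop 4:c onto {1:d}
drop 5:a onto {3:a}
drop 6:d onto {4:c, 5:a}
ground layer = {0:d, 2:f}
drop-orders for the pieces not yet dropped (sum over which currently-grounded one goes next):
  1 to go: {6} 1
  2 to go: {4,6} 1  {5,6} 1
  3 to go: {3,5,6} 1  {4,5,6} 2
  4 to go: {2,3,5,6} 1  {3,4,5,6} 3
  5 to go: {1,3,4,5,6} 3  {2,3,4,5,6} 4
  if 0:d drops first: 7 orders
  if 2:f drops first: 3 orders
heap linearizations: 10

10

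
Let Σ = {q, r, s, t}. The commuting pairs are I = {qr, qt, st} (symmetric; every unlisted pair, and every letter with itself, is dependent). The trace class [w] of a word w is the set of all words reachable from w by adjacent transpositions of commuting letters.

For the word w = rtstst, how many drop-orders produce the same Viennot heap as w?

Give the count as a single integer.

#0=r has no predecessor
#1=t depends on [0:r]
#2=s depends on [0:r]
#3=t depends on [1:t]
#4=s depends on [2:s]
#5=t depends on [3:t]
sources: [0:r]
N(rest) = Σ N(rest − s) over sources s of rest; N(one piece) = 1:
  size 1 → [4]=1  [5]=1
  size 2 → [2,4]=1  [3,5]=1  [4,5]=2
  size 3 → [1,3,5]=1  [2,4,5]=3  [3,4,5]=3
  size 4 → [1,3,4,5]=4  [2,3,4,5]=6
  first=0(r) contributes 10

10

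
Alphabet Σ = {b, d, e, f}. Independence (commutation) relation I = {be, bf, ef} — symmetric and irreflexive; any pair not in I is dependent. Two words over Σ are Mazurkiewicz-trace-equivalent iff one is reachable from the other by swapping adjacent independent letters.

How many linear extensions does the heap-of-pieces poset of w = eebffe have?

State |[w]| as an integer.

60

0(e) covers ∅
1(e) covers 0:e
2(b) covers ∅
3(f) covers ∅
4(f) covers 3:f
5(e) covers 1:e
floor of heap: 0:e, 2:b, 3:f
completions by unplaced set U, small U first (add the entries for U minus each lowest piece of U):
  |U|=1: {2}:1  {4}:1  {5}:1
  |U|=2: {1,5}:1  {2,4}:2  {2,5}:2  {3,4}:1  {4,5}:2
  |U|=3: {0,1,5}:1  {1,2,5}:3  {1,4,5}:3  {2,3,4}:3  {2,4,5}:6  {3,4,5}:3
  |U|=4: {0,1,2,5}:4  {0,1,4,5}:4  {1,2,4,5}:12  {1,3,4,5}:6  {2,3,4,5}:12
  start at 0(e): 30
  start at 2(b): 10
  start at 3(f): 20
sum over floor = 60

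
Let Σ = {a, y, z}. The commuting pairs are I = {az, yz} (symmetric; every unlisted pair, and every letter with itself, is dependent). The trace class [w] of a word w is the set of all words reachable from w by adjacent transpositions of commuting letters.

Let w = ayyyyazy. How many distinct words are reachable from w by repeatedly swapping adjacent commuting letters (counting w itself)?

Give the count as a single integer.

8

drop 0:a onto floor
drop 1:y onto {0:a}
drop 2:y onto {1:y}
drop 3:y onto {2:y}
drop 4:y onto {3:y}
drop 5:a onto {4:y}
drop 6:z onto floor
drop 7:y onto {5:a}
ground layer = {0:a, 6:z}
drop-orders for the pieces not yet dropped (sum over which currently-grounded one goes next):
  1 to go: {6} 1  {7} 1
  2 to go: {5,7} 1  {6,7} 2
  3 to go: {4,5,7} 1  {5,6,7} 3
  4 to go: {3,4,5,7} 1  {4,5,6,7} 4
  5 to go: {2,3,4,5,7} 1  {3,4,5,6,7} 5
  6 to go: {1,2,3,4,5,7} 1  {2,3,4,5,6,7} 6
  if 0:a drops first: 7 orders
  if 6:z drops first: 1 orders
heap linearizations: 8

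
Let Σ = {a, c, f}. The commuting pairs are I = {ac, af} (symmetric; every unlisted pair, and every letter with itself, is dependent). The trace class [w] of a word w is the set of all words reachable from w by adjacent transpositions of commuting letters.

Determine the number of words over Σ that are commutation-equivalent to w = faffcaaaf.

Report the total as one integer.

126

piece 0:f — minimal
piece 1:a — minimal
piece 2:f rests on {0:f}
piece 3:f rests on {2:f}
piece 4:c rests on {3:f}
piece 5:a rests on {1:a}
piece 6:a rests on {5:a}
piece 7:a rests on {6:a}
piece 8:f rests on {4:c}
minimal pieces: {0:f, 1:a}
ways to finish when only these pieces remain (= sum over removing one remaining piece with nothing left below it):
  1 left: {7}→1  {8}→1
  2 left: {4,8}→1  {6,7}→1  {7,8}→2
  3 left: {3,4,8}→1  {4,7,8}→3  {5,6,7}→1  {6,7,8}→3
  4 left: {1,5,6,7}→1  {2,3,4,8}→1  {3,4,7,8}→4  {4,6,7,8}→6  {5,6,7,8}→4
  5 left: {0,2,3,4,8}→1  {1,5,6,7,8}→5  {2,3,4,7,8}→5  {3,4,6,7,8}→10  {4,5,6,7,8}→10
  6 left: {0,2,3,4,7,8}→6  {1,4,5,6,7,8}→15  {2,3,4,6,7,8}→15  {3,4,5,6,7,8}→20
  7 left: {0,2,3,4,6,7,8}→21  {1,3,4,5,6,7,8}→35  {2,3,4,5,6,7,8}→35
  placing 0:f first → 70 extensions
  placing 1:a first → 56 extensions
total linear extensions = 126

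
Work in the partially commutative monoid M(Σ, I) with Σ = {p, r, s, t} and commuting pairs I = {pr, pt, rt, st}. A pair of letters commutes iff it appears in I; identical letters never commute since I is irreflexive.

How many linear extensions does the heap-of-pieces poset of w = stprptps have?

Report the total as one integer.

112

0(s) covers ∅
1(t) covers ∅
2(p) covers 0:s
3(r) covers 0:s
4(p) covers 2:p
5(t) covers 1:t
6(p) covers 4:p
7(s) covers 3:r, 6:p
floor of heap: 0:s, 1:t
completions by unplaced set U, small U first (add the entries for U minus each lowest piece of U):
  |U|=1: {5}:1  {7}:1
  |U|=2: {1,5}:1  {3,7}:1  {5,7}:2  {6,7}:1
  |U|=3: {1,5,7}:3  {3,5,7}:3  {3,6,7}:2  {4,6,7}:1  {5,6,7}:3
  |U|=4: {1,3,5,7}:6  {1,5,6,7}:6  {2,4,6,7}:1  {3,4,6,7}:3  {3,5,6,7}:8  {4,5,6,7}:4
  |U|=5: {1,3,5,6,7}:20  {1,4,5,6,7}:10  {2,3,4,6,7}:4  {2,4,5,6,7}:5  {3,4,5,6,7}:15
  |U|=6: {0,2,3,4,6,7}:4  {1,2,4,5,6,7}:15  {1,3,4,5,6,7}:45  {2,3,4,5,6,7}:24
  start at 0(s): 84
  start at 1(t): 28
sum over floor = 112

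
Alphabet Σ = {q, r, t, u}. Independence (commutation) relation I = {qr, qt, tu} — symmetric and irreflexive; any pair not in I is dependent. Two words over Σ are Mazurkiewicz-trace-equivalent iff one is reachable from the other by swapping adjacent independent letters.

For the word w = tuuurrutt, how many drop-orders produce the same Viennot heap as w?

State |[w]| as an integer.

0(t) covers ∅
1(u) covers ∅
2(u) covers 1:u
3(u) covers 2:u
4(r) covers 0:t, 3:u
5(r) covers 4:r
6(u) covers 5:r
7(t) covers 5:r
8(t) covers 7:t
floor of heap: 0:t, 1:u
completions by unplaced set U, small U first (add the entries for U minus each lowest piece of U):
  |U|=1: {6}:1  {8}:1
  |U|=2: {6,8}:2  {7,8}:1
  |U|=3: {6,7,8}:3
  |U|=4: {5,6,7,8}:3
  |U|=5: {4,5,6,7,8}:3
  |U|=6: {0,4,5,6,7,8}:3  {3,4,5,6,7,8}:3
  |U|=7: {0,3,4,5,6,7,8}:6  {2,3,4,5,6,7,8}:3
  start at 0(t): 3
  start at 1(u): 9
sum over floor = 12

12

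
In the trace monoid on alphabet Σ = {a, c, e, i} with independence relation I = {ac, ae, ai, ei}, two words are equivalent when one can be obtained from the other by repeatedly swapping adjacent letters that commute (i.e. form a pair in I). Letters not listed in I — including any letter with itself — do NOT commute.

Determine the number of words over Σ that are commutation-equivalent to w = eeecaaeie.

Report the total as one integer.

108

drop 0:e onto floor
drop 1:e onto {0:e}
drop 2:e onto {1:e}
drop 3:c onto {2:e}
drop 4:a onto floor
drop 5:a onto {4:a}
drop 6:e onto {3:c}
drop 7:i onto {3:c}
drop 8:e onto {6:e}
ground layer = {0:e, 4:a}
drop-orders for the pieces not yet dropped (sum over which currently-grounded one goes next):
  1 to go: {5} 1  {7} 1  {8} 1
  2 to go: {4,5} 1  {5,7} 2  {5,8} 2  {6,8} 1  {7,8} 2
  3 to go: {4,5,7} 3  {4,5,8} 3  {5,6,8} 3  {5,7,8} 6  {6,7,8} 3
  4 to go: {3,6,7,8} 3  {4,5,6,8} 6  {4,5,7,8} 12  {5,6,7,8} 12
  5 to go: {2,3,6,7,8} 3  {3,5,6,7,8} 15  {4,5,6,7,8} 30
  6 to go: {1,2,3,6,7,8} 3  {2,3,5,6,7,8} 18  {3,4,5,6,7,8} 45
  7 to go: {0,1,2,3,6,7,8} 3  {1,2,3,5,6,7,8} 21  {2,3,4,5,6,7,8} 63
  if 0:e drops first: 84 orders
  if 4:a drops first: 24 orders
heap linearizations: 108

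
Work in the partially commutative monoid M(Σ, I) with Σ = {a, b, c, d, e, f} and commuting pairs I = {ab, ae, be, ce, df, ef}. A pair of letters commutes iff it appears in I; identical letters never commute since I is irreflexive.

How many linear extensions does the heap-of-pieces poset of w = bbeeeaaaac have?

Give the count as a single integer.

0(b) covers ∅
1(b) covers 0:b
2(e) covers ∅
3(e) covers 2:e
4(e) covers 3:e
5(a) covers ∅
6(a) covers 5:a
7(a) covers 6:a
8(a) covers 7:a
9(c) covers 1:b, 8:a
floor of heap: 0:b, 2:e, 5:a
completions by unplaced set U, small U first (add the entries for U minus each lowest piece of U):
  |U|=1: {4}:1  {9}:1
  |U|=2: {1,9}:1  {3,4}:1  {4,9}:2  {8,9}:1
  |U|=3: {0,1,9}:1  {1,4,9}:3  {1,8,9}:2  {2,3,4}:1  {3,4,9}:3  {4,8,9}:3  {7,8,9}:1
  |U|=4: {0,1,4,9}:4  {0,1,8,9}:3  {1,3,4,9}:6  {1,4,8,9}:8  {1,7,8,9}:3  {2,3,4,9}:4  {3,4,8,9}:6  {4,7,8,9}:4  {6,7,8,9}:1
  |U|=5: {0,1,3,4,9}:10  {0,1,4,8,9}:15  {0,1,7,8,9}:6  {1,2,3,4,9}:10  {1,3,4,8,9}:20  {1,4,7,8,9}:15  {1,6,7,8,9}:4  {2,3,4,8,9}:10  {3,4,7,8,9}:10  {4,6,7,8,9}:5  {5,6,7,8,9}:1
  |U|=6: {0,1,2,3,4,9}:20  {0,1,3,4,8,9}:45  {0,1,4,7,8,9}:36  {0,1,6,7,8,9}:10  {1,2,3,4,8,9}:40  {1,3,4,7,8,9}:45  {1,4,6,7,8,9}:24  {1,5,6,7,8,9}:5  {2,3,4,7,8,9}:20  {3,4,6,7,8,9}:15  {4,5,6,7,8,9}:6
  |U|=7: {0,1,2,3,4,8,9}:105  {0,1,3,4,7,8,9}:126  {0,1,4,6,7,8,9}:70  {0,1,5,6,7,8,9}:15  {1,2,3,4,7,8,9}:105  {1,3,4,6,7,8,9}:84  {1,4,5,6,7,8,9}:35  {2,3,4,6,7,8,9}:35  {3,4,5,6,7,8,9}:21
  |U|=8: {0,1,2,3,4,7,8,9}:336  {0,1,3,4,6,7,8,9}:280  {0,1,4,5,6,7,8,9}:120  {1,2,3,4,6,7,8,9}:224  {1,3,4,5,6,7,8,9}:140  {2,3,4,5,6,7,8,9}:56
  start at 0(b): 420
  start at 2(e): 540
  start at 5(a): 840
sum over floor = 1800

1800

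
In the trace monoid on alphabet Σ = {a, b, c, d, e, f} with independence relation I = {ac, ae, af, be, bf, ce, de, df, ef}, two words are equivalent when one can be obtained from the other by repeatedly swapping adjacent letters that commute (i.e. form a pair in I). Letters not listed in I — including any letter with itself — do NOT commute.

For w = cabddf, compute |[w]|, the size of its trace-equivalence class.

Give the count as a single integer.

9

0(c) covers ∅
1(a) covers ∅
2(b) covers 0:c, 1:a
3(d) covers 2:b
4(d) covers 3:d
5(f) covers 0:c
floor of heap: 0:c, 1:a
completions by unplaced set U, small U first (add the entries for U minus each lowest piece of U):
  |U|=1: {4}:1  {5}:1
  |U|=2: {3,4}:1  {4,5}:2
  |U|=3: {2,3,4}:1  {3,4,5}:3
  |U|=4: {1,2,3,4}:1  {2,3,4,5}:4
  start at 0(c): 5
  start at 1(a): 4
sum over floor = 9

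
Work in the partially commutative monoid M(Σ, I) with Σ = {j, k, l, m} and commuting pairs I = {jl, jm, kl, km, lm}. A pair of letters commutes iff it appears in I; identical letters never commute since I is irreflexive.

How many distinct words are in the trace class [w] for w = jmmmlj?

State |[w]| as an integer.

60

piece 0:j — minimal
piece 1:m — minimal
piece 2:m rests on {1:m}
piece 3:m rests on {2:m}
piece 4:l — minimal
piece 5:j rests on {0:j}
minimal pieces: {0:j, 1:m, 4:l}
ways to finish when only these pieces remain (= sum over removing one remaining piece with nothing left below it):
  1 left: {3}→1  {4}→1  {5}→1
  2 left: {0,5}→1  {2,3}→1  {3,4}→2  {3,5}→2  {4,5}→2
  3 left: {0,3,5}→3  {0,4,5}→3  {1,2,3}→1  {2,3,4}→3  {2,3,5}→3  {3,4,5}→6
  4 left: {0,2,3,5}→6  {0,3,4,5}→12  {1,2,3,4}→4  {1,2,3,5}→4  {2,3,4,5}→12
  placing 0:j first → 20 extensions
  placing 1:m first → 30 extensions
  placing 4:l first → 10 extensions
total linear extensions = 60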